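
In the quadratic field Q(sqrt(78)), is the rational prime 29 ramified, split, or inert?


K = Q(sqrt(78)). Since d mod 4 = 2, disc(K) = 312.
Check p | disc: 312 mod 29 = 22.
p does not divide disc. Compute Legendre symbol (d/p):
20^((29-1)/2) mod 29 = 1
(d/p) = 1, so p splits: (p) = P*P' with e=1, f=1, g=2.
Therefore p is split.

split


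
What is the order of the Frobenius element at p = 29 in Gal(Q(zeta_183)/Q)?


The Frobenius at p in Gal(Q(zeta_n)/Q) = (Z/nZ)* is the class of p, so its order is ord_183(29), the smallest k >= 1 with 29^k = 1 mod 183.
n = 183 = 3 * 61, phi(183) = 120; the order divides phi(n).
Divisors of 120: 1, 2, 3, 4, 5, 6, 8, 10, 12, 15, 20, 24, 30, 40, 60, 120
Repeated squaring mod 183: 29^1 = 29, 29^2 = 109, 29^4 = 169, 29^8 = 13, 29^16 = 169, 29^32 = 13, 29^64 = 169
Test divisors in increasing order:
  k=1: 29^1 = 29 mod 183
  k=2: 29^2 = 109 mod 183
  k=3: 29^3 = 109 * 29 = 50 mod 183
  k=4: 29^4 = 169 mod 183
  k=5: 29^5 = 169 * 29 = 143 mod 183
  k=6: 29^6 = 169 * 109 = 121 mod 183
  k=8: 29^8 = 13 mod 183
  k=10: 29^10 = 13 * 109 = 136 mod 183
  k=12: 29^12 = 13 * 169 = 1 mod 183  <- first divisor giving 1
Order = 12

12


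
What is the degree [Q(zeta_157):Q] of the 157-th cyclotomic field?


The degree equals Euler's totient phi(157).
157 = 157
phi(157) = 156

156


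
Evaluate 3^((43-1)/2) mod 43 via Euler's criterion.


p = 43 is prime and the exponent is (p-1)/2 = 21, so by Euler's criterion 3^21 = (3/43) = +1 or -1 mod 43.
Compute by square-and-multiply:
  21 = 16 + 4 + 1 (binary 10101)
  Repeated squaring mod 43: 3^1 = 3, 3^2 = 9, 3^4 = 38, 3^8 = 25, 3^16 = 23
  3^21 = 3^16 * 3^4 * 3^1 = 23 * 38 * 3 mod 43
    23 * 38 = 874 = 14 mod 43
    14 * 3 = 42 = 42 mod 43
  3^21 = 42 mod 43
Result 42 = p - 1 = -1 mod 43: 3 is a quadratic non-residue mod 43. As a residue in [0, p-1] the value is 42.
3^21 mod 43 = 42

42


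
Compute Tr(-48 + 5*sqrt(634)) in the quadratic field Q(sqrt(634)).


Tr(a + b*sqrt(d)) = (a + b*sqrt(d)) + (a - b*sqrt(d)) = 2a
= 2 * (-48)
= -96

-96


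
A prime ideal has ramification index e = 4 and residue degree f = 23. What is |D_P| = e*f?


|D_P| = e * f
= 4 * 23
= 92

92


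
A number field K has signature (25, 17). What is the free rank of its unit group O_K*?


By Dirichlet's unit theorem:
rank = r1 + r2 - 1
= 25 + 17 - 1
= 41

41


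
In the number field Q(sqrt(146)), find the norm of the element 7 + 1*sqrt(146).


N(a + b*sqrt(d)) = a^2 - d*b^2
= (7)^2 - (146)*(1)^2
= 49 - 146
= -97

-97


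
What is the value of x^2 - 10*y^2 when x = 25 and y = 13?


x^2 - d*y^2
= 25^2 - 10*13^2
= 625 - 1690
= -1065

-1065


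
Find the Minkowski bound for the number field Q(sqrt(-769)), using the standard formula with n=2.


d = -769, d mod 4 = 3, so disc(K) = 4d = -3076; |disc(K)| = 3076
Imaginary quadratic field, so n = 2, s = r2 = 1, r1 = 0
M = (n!/n^n) * (4/pi)^s * sqrt(|disc(K)|) = (2!/2^2) * (4/pi)^1 * sqrt(3076)
= 0.5 * 1.273240 * 55.461698
= 35.3080

35.3080


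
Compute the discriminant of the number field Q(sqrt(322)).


For K = Q(sqrt(d)) with d squarefree: disc(K) = d if d = 1 mod 4, and disc(K) = 4d if d = 2 or 3 mod 4.
Here d = 322, and d mod 4 = 2.
d = 2 mod 4, not 1 (O_K = Z[sqrt(d)]), so disc(K) = 4d = 4 * (322) = 1288

1288


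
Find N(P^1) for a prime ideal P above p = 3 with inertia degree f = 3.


N(P^a) = p^(a*f)
= 3^(1*3)
= 3^3
= 27

27


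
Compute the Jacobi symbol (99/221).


Compute (99/221) via quadratic reciprocity:
  reciprocity: (99/221) -> +(221/99)
  reduce: (23/99)
  reciprocity: (23/99) -> -(99/23)
  reduce: (7/23)
  reciprocity: (7/23) -> -(23/7)
  reduce: (2/7)
  pull out 2: (2/7) = +1  (since 7 mod 8 = 7)
  (1/7) = 1
Product of signs = 1

1


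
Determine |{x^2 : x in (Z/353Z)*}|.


For prime p, the number of non-zero quadratic residues is (p-1)/2.
= (353-1)/2
= 176

176


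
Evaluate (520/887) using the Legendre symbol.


p = 887 is prime, so compute (520/887) with the reciprocity algorithm (Jacobi-symbol steps: pull out 2s via (2/n), flip via reciprocity, reduce):
  pull out 2: (2/887) = +1  (since 887 mod 8 = 7)
  pull out 2: (2/887) = +1  (since 887 mod 8 = 7)
  pull out 2: (2/887) = +1  (since 887 mod 8 = 7)
  reciprocity: (65/887) -> +(887/65)
  reduce: (42/65)
  pull out 2: (2/65) = +1  (since 65 mod 8 = 1)
  reciprocity: (21/65) -> +(65/21)
  reduce: (2/21)
  pull out 2: (2/21) = -1  (since 21 mod 8 = 5)
  (1/21) = 1
Product of signs = -1
(520/887) = -1

-1


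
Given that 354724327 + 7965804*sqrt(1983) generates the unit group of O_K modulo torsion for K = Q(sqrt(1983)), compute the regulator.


epsilon = 354724327 + 7965804*sqrt(1983)
= 7.0945e+08
R = ln(7.0945e+08)
= 20.3800

20.3800


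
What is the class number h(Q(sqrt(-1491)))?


K = Q(sqrt(-1491)). d mod 4 = 1, so D = disc(K) = d = -1491
h(K) equals the number of primitive reduced positive-definite forms (a, b, c) = a*x^2 + b*x*y + c*y^2 with b^2 - 4ac = D,
where reduced means |b| <= a <= c, with b >= 0 whenever |b| = a or a = c, and primitive means gcd(a, b, c) = 1.
Reduced forces 3a^2 <= |D| = 1491, so 1 <= a <= 22; b must have the parity of D, and c = (b^2 - D)/(4a) must be an integer >= a.
Enumerate a = 1..22, b in [-a, a]:
  a=1: (1, 1, 373)  [1]
  a=2: none
  a=3: (3, 3, 125)  [1]
  a=4: none
  a=5: (5, -3, 75), (5, 3, 75)  [2]
  a=6: none
  a=7: (7, 7, 55)  [1]
  a=8..10: none
  a=11: (11, -7, 35), (11, 7, 35)  [2]
  a=12: none
  a=13: (13, -11, 31), (13, 11, 31)  [2]
  a=14: none
  a=15: (15, -3, 25), (15, 3, 25)  [2]
  a=16..20: none
  a=21: (21, 21, 23)  [1]
  a=22: none
Total reduced forms: 1 + 1 + 2 + 1 + 2 + 2 + 2 + 1 = 12
h = 12

12


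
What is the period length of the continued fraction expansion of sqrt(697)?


Run the CF algorithm for sqrt(697).
a_0 = floor(sqrt(697)) = 26; set m_0=0, q_0=1.
Recurrence: m' = q*a - m,  q' = (d - m'^2)/q,  a' = floor((a_0 + m')/q').
  step 1: m=26, q=21, a=2
  step 2: m=16, q=21, a=2
  step 3: m=26, q=1, a=52
a_3 = 2*a_0 = 52, so the period closes here.
sqrt(697) = [26; 2, 2, 52]
Period length = 3

3


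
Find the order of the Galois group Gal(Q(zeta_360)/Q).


|Gal(Q(zeta_360)/Q)| = phi(360)
= 96

96


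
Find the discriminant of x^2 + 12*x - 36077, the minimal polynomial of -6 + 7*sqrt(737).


The element -6 + 7*sqrt(737) has minimal polynomial:
x^2 + 12*x - 36077
Discriminant = (12)^2 - 4*(-36077)
= 144 + 144308
= 144452

144452


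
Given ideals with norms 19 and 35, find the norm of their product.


N(IJ) = N(I) * N(J)
= 19 * 35
= 665

665


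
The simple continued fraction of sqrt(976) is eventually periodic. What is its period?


Run the CF algorithm for sqrt(976).
a_0 = floor(sqrt(976)) = 31; set m_0=0, q_0=1.
Recurrence: m' = q*a - m,  q' = (d - m'^2)/q,  a' = floor((a_0 + m')/q').
  step 1: m=31, q=15, a=4
  step 2: m=29, q=9, a=6
  step 3: m=25, q=39, a=1
  step 4: m=14, q=20, a=2
  step 5: m=26, q=15, a=3
  step 6: m=19, q=41, a=1
  step 7: m=22, q=12, a=4
  step 8: m=26, q=25, a=2
  step 9: m=24, q=16, a=3
  step 10: m=24, q=25, a=2
  step 11: m=26, q=12, a=4
  step 12: m=22, q=41, a=1
  step 13: m=19, q=15, a=3
  step 14: m=26, q=20, a=2
  step 15: m=14, q=39, a=1
  step 16: m=25, q=9, a=6
  step 17: m=29, q=15, a=4
  step 18: m=31, q=1, a=62
a_18 = 2*a_0 = 62, so the period closes here.
sqrt(976) = [31; 4, 6, 1, 2, 3, 1, 4, 2, 3, 2, 4, 1, 3, 2, 1, 6, 4, 62]
Period length = 18

18


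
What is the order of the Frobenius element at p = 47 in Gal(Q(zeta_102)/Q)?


The Frobenius at p in Gal(Q(zeta_n)/Q) = (Z/nZ)* is the class of p, so its order is ord_102(47), the smallest k >= 1 with 47^k = 1 mod 102.
n = 102 = 2 * 3 * 17, phi(102) = 32; the order divides phi(n).
Divisors of 32: 1, 2, 4, 8, 16, 32
Repeated squaring mod 102: 47^1 = 47, 47^2 = 67, 47^4 = 1, 47^8 = 1, 47^16 = 1, 47^32 = 1
Test divisors in increasing order:
  k=1: 47^1 = 47 mod 102
  k=2: 47^2 = 67 mod 102
  k=4: 47^4 = 1 mod 102  <- first divisor giving 1
Order = 4

4


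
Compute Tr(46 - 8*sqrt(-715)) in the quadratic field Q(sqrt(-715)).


Tr(a + b*sqrt(d)) = (a + b*sqrt(d)) + (a - b*sqrt(d)) = 2a
= 2 * (46)
= 92

92


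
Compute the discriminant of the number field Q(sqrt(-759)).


For K = Q(sqrt(d)) with d squarefree: disc(K) = d if d = 1 mod 4, and disc(K) = 4d if d = 2 or 3 mod 4.
Here d = -759, and d mod 4 = 1.
d = 1 mod 4 (O_K = Z[(1+sqrt(d))/2]), so disc(K) = d = -759

-759


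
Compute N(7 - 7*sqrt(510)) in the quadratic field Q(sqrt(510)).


N(a + b*sqrt(d)) = a^2 - d*b^2
= (7)^2 - (510)*(-7)^2
= 49 - 24990
= -24941

-24941


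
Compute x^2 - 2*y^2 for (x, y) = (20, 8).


x^2 - d*y^2
= 20^2 - 2*8^2
= 400 - 128
= 272

272


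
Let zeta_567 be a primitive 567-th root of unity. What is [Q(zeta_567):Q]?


The degree equals Euler's totient phi(567).
567 = 3^4 * 7
phi(567) = 324

324


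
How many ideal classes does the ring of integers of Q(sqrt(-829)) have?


K = Q(sqrt(-829)). d mod 4 = 3, so D = disc(K) = 4d = -3316
h(K) equals the number of primitive reduced positive-definite forms (a, b, c) = a*x^2 + b*x*y + c*y^2 with b^2 - 4ac = D,
where reduced means |b| <= a <= c, with b >= 0 whenever |b| = a or a = c, and primitive means gcd(a, b, c) = 1.
Reduced forces 3a^2 <= |D| = 3316, so 1 <= a <= 33; b must have the parity of D, and c = (b^2 - D)/(4a) must be an integer >= a.
Enumerate a = 1..33, b in [-a, a]:
  a=1: (1, 0, 829)  [1]
  a=2: (2, 2, 415)  [1]
  a=3..4: none
  a=5: (5, -2, 166), (5, 2, 166)  [2]
  a=6: none
  a=7: (7, -4, 119), (7, 4, 119)  [2]
  a=8..9: none
  a=10: (10, -2, 83), (10, 2, 83)  [2]
  a=11..12: none
  a=13: (13, -8, 65), (13, 8, 65)  [2]
  a=14: (14, -10, 61), (14, 10, 61)  [2]
  a=15..16: none
  a=17: (17, -4, 49), (17, 4, 49)  [2]
  a=18: none
  a=19: (19, -16, 47), (19, 16, 47)  [2]
  a=20..24: none
  a=25: (25, -22, 38), (25, 22, 38)  [2]
  a=26: (26, -18, 35), (26, 18, 35)  [2]
  a=27..30: none
  a=31: (31, -30, 34), (31, 30, 34)  [2]
  a=32..33: none
Total reduced forms: 1 + 1 + 2 + 2 + 2 + 2 + 2 + 2 + 2 + 2 + 2 + 2 = 22
h = 22

22


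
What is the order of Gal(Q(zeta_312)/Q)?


|Gal(Q(zeta_312)/Q)| = phi(312)
= 96

96


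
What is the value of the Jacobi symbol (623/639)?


Compute (623/639) via quadratic reciprocity:
  reciprocity: (623/639) -> -(639/623)
  reduce: (16/623)
  pull out 2: (2/623) = +1  (since 623 mod 8 = 7)
  pull out 2: (2/623) = +1  (since 623 mod 8 = 7)
  pull out 2: (2/623) = +1  (since 623 mod 8 = 7)
  pull out 2: (2/623) = +1  (since 623 mod 8 = 7)
  (1/623) = 1
Product of signs = -1

-1


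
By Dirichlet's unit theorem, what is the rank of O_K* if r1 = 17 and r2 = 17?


By Dirichlet's unit theorem:
rank = r1 + r2 - 1
= 17 + 17 - 1
= 33

33


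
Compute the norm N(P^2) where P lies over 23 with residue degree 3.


N(P^a) = p^(a*f)
= 23^(2*3)
= 23^6
= 148035889

148035889


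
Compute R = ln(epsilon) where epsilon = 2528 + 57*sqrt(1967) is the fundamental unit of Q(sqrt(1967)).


epsilon = 2528 + 57*sqrt(1967)
= 5055.9998
R = ln(5055.9998)
= 8.5283

8.5283


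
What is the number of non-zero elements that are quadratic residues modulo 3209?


For prime p, the number of non-zero quadratic residues is (p-1)/2.
= (3209-1)/2
= 1604

1604


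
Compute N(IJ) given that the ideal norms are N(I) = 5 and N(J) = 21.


N(IJ) = N(I) * N(J)
= 5 * 21
= 105

105


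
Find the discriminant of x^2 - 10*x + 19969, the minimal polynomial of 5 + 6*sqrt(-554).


The element 5 + 6*sqrt(-554) has minimal polynomial:
x^2 - 10*x + 19969
Discriminant = (-10)^2 - 4*(19969)
= 100 - 79876
= -79776

-79776


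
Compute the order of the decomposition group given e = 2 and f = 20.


|D_P| = e * f
= 2 * 20
= 40

40


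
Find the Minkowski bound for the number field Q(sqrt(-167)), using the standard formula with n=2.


d = -167, d mod 4 = 1, so disc(K) = d = -167; |disc(K)| = 167
Imaginary quadratic field, so n = 2, s = r2 = 1, r1 = 0
M = (n!/n^n) * (4/pi)^s * sqrt(|disc(K)|) = (2!/2^2) * (4/pi)^1 * sqrt(167)
= 0.5 * 1.273240 * 12.922848
= 8.2269

8.2269


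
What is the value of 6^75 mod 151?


p = 151 is prime and the exponent is (p-1)/2 = 75, so by Euler's criterion 6^75 = (6/151) = +1 or -1 mod 151.
Compute by square-and-multiply:
  75 = 64 + 8 + 2 + 1 (binary 1001011)
  Repeated squaring mod 151: 6^1 = 6, 6^2 = 36, 6^4 = 88, 6^8 = 43, 6^16 = 37, 6^32 = 10, 6^64 = 100
  6^75 = 6^64 * 6^8 * 6^2 * 6^1 = 100 * 43 * 36 * 6 mod 151
    100 * 43 = 4300 = 72 mod 151
    72 * 36 = 2592 = 25 mod 151
    25 * 6 = 150 = 150 mod 151
  6^75 = 150 mod 151
Result 150 = p - 1 = -1 mod 151: 6 is a quadratic non-residue mod 151. As a residue in [0, p-1] the value is 150.
6^75 mod 151 = 150

150


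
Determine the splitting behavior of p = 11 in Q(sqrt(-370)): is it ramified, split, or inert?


K = Q(sqrt(-370)). Since d mod 4 = 2, disc(K) = -1480.
Check p | disc: -1480 mod 11 = 5.
p does not divide disc. Compute Legendre symbol (d/p):
4^((11-1)/2) mod 11 = 1
(d/p) = 1, so p splits: (p) = P*P' with e=1, f=1, g=2.
Therefore p is split.

split


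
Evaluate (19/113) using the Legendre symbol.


p = 113 is prime, so compute (19/113) with the reciprocity algorithm (Jacobi-symbol steps: pull out 2s via (2/n), flip via reciprocity, reduce):
  reciprocity: (19/113) -> +(113/19)
  reduce: (18/19)
  pull out 2: (2/19) = -1  (since 19 mod 8 = 3)
  reciprocity: (9/19) -> +(19/9)
  reduce: (1/9)
  (1/9) = 1
Product of signs = -1
(19/113) = -1

-1


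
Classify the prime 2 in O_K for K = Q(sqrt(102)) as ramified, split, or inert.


K = Q(sqrt(102)). Since d mod 4 = 2, disc(K) = 408.
Check p | disc: 408 mod 2 = 0.
p divides disc, so p ramifies: (p) = P^2 with e=2, f=1, g=1.
Therefore p is ramified.

ramified


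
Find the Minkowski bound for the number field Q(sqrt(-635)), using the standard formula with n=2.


d = -635, d mod 4 = 1, so disc(K) = d = -635; |disc(K)| = 635
Imaginary quadratic field, so n = 2, s = r2 = 1, r1 = 0
M = (n!/n^n) * (4/pi)^s * sqrt(|disc(K)|) = (2!/2^2) * (4/pi)^1 * sqrt(635)
= 0.5 * 1.273240 * 25.199206
= 16.0423

16.0423


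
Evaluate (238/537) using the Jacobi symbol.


Compute (238/537) via quadratic reciprocity:
  pull out 2: (2/537) = +1  (since 537 mod 8 = 1)
  reciprocity: (119/537) -> +(537/119)
  reduce: (61/119)
  reciprocity: (61/119) -> +(119/61)
  reduce: (58/61)
  pull out 2: (2/61) = -1  (since 61 mod 8 = 5)
  reciprocity: (29/61) -> +(61/29)
  reduce: (3/29)
  reciprocity: (3/29) -> +(29/3)
  reduce: (2/3)
  pull out 2: (2/3) = -1  (since 3 mod 8 = 3)
  (1/3) = 1
Product of signs = 1

1


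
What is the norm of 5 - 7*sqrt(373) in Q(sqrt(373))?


N(a + b*sqrt(d)) = a^2 - d*b^2
= (5)^2 - (373)*(-7)^2
= 25 - 18277
= -18252

-18252


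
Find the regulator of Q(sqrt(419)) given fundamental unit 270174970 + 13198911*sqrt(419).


epsilon = 270174970 + 13198911*sqrt(419)
= 5.4035e+08
R = ln(5.4035e+08)
= 20.1077

20.1077


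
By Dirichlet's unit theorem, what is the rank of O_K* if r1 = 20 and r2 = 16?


By Dirichlet's unit theorem:
rank = r1 + r2 - 1
= 20 + 16 - 1
= 35

35


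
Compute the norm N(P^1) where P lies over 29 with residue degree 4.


N(P^a) = p^(a*f)
= 29^(1*4)
= 29^4
= 707281

707281


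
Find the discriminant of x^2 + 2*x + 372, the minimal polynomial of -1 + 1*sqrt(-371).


The element -1 + 1*sqrt(-371) has minimal polynomial:
x^2 + 2*x + 372
Discriminant = (2)^2 - 4*(372)
= 4 - 1488
= -1484

-1484


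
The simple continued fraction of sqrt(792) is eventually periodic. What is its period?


Run the CF algorithm for sqrt(792).
a_0 = floor(sqrt(792)) = 28; set m_0=0, q_0=1.
Recurrence: m' = q*a - m,  q' = (d - m'^2)/q,  a' = floor((a_0 + m')/q').
  step 1: m=28, q=8, a=7
  step 2: m=28, q=1, a=56
a_2 = 2*a_0 = 56, so the period closes here.
sqrt(792) = [28; 7, 56]
Period length = 2

2


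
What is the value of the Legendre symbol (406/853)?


p = 853 is prime, so compute (406/853) with the reciprocity algorithm (Jacobi-symbol steps: pull out 2s via (2/n), flip via reciprocity, reduce):
  pull out 2: (2/853) = -1  (since 853 mod 8 = 5)
  reciprocity: (203/853) -> +(853/203)
  reduce: (41/203)
  reciprocity: (41/203) -> +(203/41)
  reduce: (39/41)
  reciprocity: (39/41) -> +(41/39)
  reduce: (2/39)
  pull out 2: (2/39) = +1  (since 39 mod 8 = 7)
  (1/39) = 1
Product of signs = -1
(406/853) = -1

-1


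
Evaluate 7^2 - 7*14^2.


x^2 - d*y^2
= 7^2 - 7*14^2
= 49 - 1372
= -1323

-1323


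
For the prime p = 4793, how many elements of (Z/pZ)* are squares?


For prime p, the number of non-zero quadratic residues is (p-1)/2.
= (4793-1)/2
= 2396

2396


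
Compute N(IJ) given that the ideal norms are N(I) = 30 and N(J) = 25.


N(IJ) = N(I) * N(J)
= 30 * 25
= 750

750


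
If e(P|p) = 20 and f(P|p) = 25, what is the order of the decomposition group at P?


|D_P| = e * f
= 20 * 25
= 500

500


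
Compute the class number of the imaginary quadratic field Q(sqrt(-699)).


K = Q(sqrt(-699)). d mod 4 = 1, so D = disc(K) = d = -699
h(K) equals the number of primitive reduced positive-definite forms (a, b, c) = a*x^2 + b*x*y + c*y^2 with b^2 - 4ac = D,
where reduced means |b| <= a <= c, with b >= 0 whenever |b| = a or a = c, and primitive means gcd(a, b, c) = 1.
Reduced forces 3a^2 <= |D| = 699, so 1 <= a <= 15; b must have the parity of D, and c = (b^2 - D)/(4a) must be an integer >= a.
Enumerate a = 1..15, b in [-a, a]:
  a=1: (1, 1, 175)  [1]
  a=2: none
  a=3: (3, 3, 59)  [1]
  a=4: none
  a=5: (5, -1, 35), (5, 1, 35)  [2]
  a=6: none
  a=7: (7, -1, 25), (7, 1, 25)  [2]
  a=8..10: none
  a=11: (11, -7, 17), (11, 7, 17)  [2]
  a=12: none
  a=13: (13, -9, 15), (13, 9, 15)  [2]
  a=14..15: none
Total reduced forms: 1 + 1 + 2 + 2 + 2 + 2 = 10
h = 10

10


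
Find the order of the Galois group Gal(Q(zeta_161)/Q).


|Gal(Q(zeta_161)/Q)| = phi(161)
= 132

132


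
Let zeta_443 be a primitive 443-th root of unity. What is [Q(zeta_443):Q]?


The degree equals Euler's totient phi(443).
443 = 443
phi(443) = 442

442


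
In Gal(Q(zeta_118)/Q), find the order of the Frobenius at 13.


The Frobenius at p in Gal(Q(zeta_n)/Q) = (Z/nZ)* is the class of p, so its order is ord_118(13), the smallest k >= 1 with 13^k = 1 mod 118.
n = 118 = 2 * 59, phi(118) = 58; the order divides phi(n).
Divisors of 58: 1, 2, 29, 58
Repeated squaring mod 118: 13^1 = 13, 13^2 = 51, 13^4 = 5, 13^8 = 25, 13^16 = 35, 13^32 = 45
Test divisors in increasing order:
  k=1: 13^1 = 13 mod 118
  k=2: 13^2 = 51 mod 118
  k=29: 13^29 = 35 * 25 * 5 * 13 = 117 mod 118
  k=58: 13^58 = 45 * 35 * 25 * 51 = 1 mod 118  <- first divisor giving 1
Order = 58

58


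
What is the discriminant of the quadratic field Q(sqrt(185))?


For K = Q(sqrt(d)) with d squarefree: disc(K) = d if d = 1 mod 4, and disc(K) = 4d if d = 2 or 3 mod 4.
Here d = 185, and d mod 4 = 1.
d = 1 mod 4 (O_K = Z[(1+sqrt(d))/2]), so disc(K) = d = 185

185


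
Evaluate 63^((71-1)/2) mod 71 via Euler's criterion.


p = 71 is prime and the exponent is (p-1)/2 = 35, so by Euler's criterion 63^35 = (63/71) = +1 or -1 mod 71.
Compute by square-and-multiply:
  35 = 32 + 2 + 1 (binary 100011)
  Repeated squaring mod 71: 63^1 = 63, 63^2 = 64, 63^4 = 49, 63^8 = 58, 63^16 = 27, 63^32 = 19
  63^35 = 63^32 * 63^2 * 63^1 = 19 * 64 * 63 mod 71
    19 * 64 = 1216 = 9 mod 71
    9 * 63 = 567 = 70 mod 71
  63^35 = 70 mod 71
Result 70 = p - 1 = -1 mod 71: 63 is a quadratic non-residue mod 71. As a residue in [0, p-1] the value is 70.
63^35 mod 71 = 70

70


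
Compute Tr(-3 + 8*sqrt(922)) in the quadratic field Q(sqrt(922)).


Tr(a + b*sqrt(d)) = (a + b*sqrt(d)) + (a - b*sqrt(d)) = 2a
= 2 * (-3)
= -6

-6


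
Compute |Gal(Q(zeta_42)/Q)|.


|Gal(Q(zeta_42)/Q)| = phi(42)
= 12

12


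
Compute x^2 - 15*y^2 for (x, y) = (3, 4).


x^2 - d*y^2
= 3^2 - 15*4^2
= 9 - 240
= -231

-231


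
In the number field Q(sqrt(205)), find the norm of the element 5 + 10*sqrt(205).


N(a + b*sqrt(d)) = a^2 - d*b^2
= (5)^2 - (205)*(10)^2
= 25 - 20500
= -20475

-20475


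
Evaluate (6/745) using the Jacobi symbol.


Compute (6/745) via quadratic reciprocity:
  pull out 2: (2/745) = +1  (since 745 mod 8 = 1)
  reciprocity: (3/745) -> +(745/3)
  reduce: (1/3)
  (1/3) = 1
Product of signs = 1

1


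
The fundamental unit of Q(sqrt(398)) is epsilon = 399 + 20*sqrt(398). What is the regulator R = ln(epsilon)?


epsilon = 399 + 20*sqrt(398)
= 797.9987
R = ln(797.9987)
= 6.6821

6.6821


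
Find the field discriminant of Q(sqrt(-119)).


For K = Q(sqrt(d)) with d squarefree: disc(K) = d if d = 1 mod 4, and disc(K) = 4d if d = 2 or 3 mod 4.
Here d = -119, and d mod 4 = 1.
d = 1 mod 4 (O_K = Z[(1+sqrt(d))/2]), so disc(K) = d = -119

-119


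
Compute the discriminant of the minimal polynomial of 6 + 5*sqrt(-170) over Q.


The element 6 + 5*sqrt(-170) has minimal polynomial:
x^2 - 12*x + 4286
Discriminant = (-12)^2 - 4*(4286)
= 144 - 17144
= -17000

-17000


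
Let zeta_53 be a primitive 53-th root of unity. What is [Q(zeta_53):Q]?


The degree equals Euler's totient phi(53).
53 = 53
phi(53) = 52

52


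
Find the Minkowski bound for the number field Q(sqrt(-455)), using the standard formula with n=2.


d = -455, d mod 4 = 1, so disc(K) = d = -455; |disc(K)| = 455
Imaginary quadratic field, so n = 2, s = r2 = 1, r1 = 0
M = (n!/n^n) * (4/pi)^s * sqrt(|disc(K)|) = (2!/2^2) * (4/pi)^1 * sqrt(455)
= 0.5 * 1.273240 * 21.330729
= 13.5796

13.5796


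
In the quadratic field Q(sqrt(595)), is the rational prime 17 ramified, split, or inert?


K = Q(sqrt(595)). Since d mod 4 = 3, disc(K) = 2380.
Check p | disc: 2380 mod 17 = 0.
p divides disc, so p ramifies: (p) = P^2 with e=2, f=1, g=1.
Therefore p is ramified.

ramified


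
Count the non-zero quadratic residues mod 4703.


For prime p, the number of non-zero quadratic residues is (p-1)/2.
= (4703-1)/2
= 2351

2351


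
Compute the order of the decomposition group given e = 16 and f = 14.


|D_P| = e * f
= 16 * 14
= 224

224


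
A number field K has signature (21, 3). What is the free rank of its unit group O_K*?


By Dirichlet's unit theorem:
rank = r1 + r2 - 1
= 21 + 3 - 1
= 23

23


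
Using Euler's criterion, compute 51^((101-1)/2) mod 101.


p = 101 is prime and the exponent is (p-1)/2 = 50, so by Euler's criterion 51^50 = (51/101) = +1 or -1 mod 101.
Compute by square-and-multiply:
  50 = 32 + 16 + 2 (binary 110010)
  Repeated squaring mod 101: 51^1 = 51, 51^2 = 76, 51^4 = 19, 51^8 = 58, 51^16 = 31, 51^32 = 52
  51^50 = 51^32 * 51^16 * 51^2 = 52 * 31 * 76 mod 101
    52 * 31 = 1612 = 97 mod 101
    97 * 76 = 7372 = 100 mod 101
  51^50 = 100 mod 101
Result 100 = p - 1 = -1 mod 101: 51 is a quadratic non-residue mod 101. As a residue in [0, p-1] the value is 100.
51^50 mod 101 = 100

100


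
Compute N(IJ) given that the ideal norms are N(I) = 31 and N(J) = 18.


N(IJ) = N(I) * N(J)
= 31 * 18
= 558

558


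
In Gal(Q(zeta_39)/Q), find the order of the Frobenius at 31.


The Frobenius at p in Gal(Q(zeta_n)/Q) = (Z/nZ)* is the class of p, so its order is ord_39(31), the smallest k >= 1 with 31^k = 1 mod 39.
n = 39 = 3 * 13, phi(39) = 24; the order divides phi(n).
Divisors of 24: 1, 2, 3, 4, 6, 8, 12, 24
Repeated squaring mod 39: 31^1 = 31, 31^2 = 25, 31^4 = 1, 31^8 = 1, 31^16 = 1
Test divisors in increasing order:
  k=1: 31^1 = 31 mod 39
  k=2: 31^2 = 25 mod 39
  k=3: 31^3 = 25 * 31 = 34 mod 39
  k=4: 31^4 = 1 mod 39  <- first divisor giving 1
Order = 4

4


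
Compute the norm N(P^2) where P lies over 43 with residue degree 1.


N(P^a) = p^(a*f)
= 43^(2*1)
= 43^2
= 1849

1849


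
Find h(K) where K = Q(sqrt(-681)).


K = Q(sqrt(-681)). d mod 4 = 3, so D = disc(K) = 4d = -2724
h(K) equals the number of primitive reduced positive-definite forms (a, b, c) = a*x^2 + b*x*y + c*y^2 with b^2 - 4ac = D,
where reduced means |b| <= a <= c, with b >= 0 whenever |b| = a or a = c, and primitive means gcd(a, b, c) = 1.
Reduced forces 3a^2 <= |D| = 2724, so 1 <= a <= 30; b must have the parity of D, and c = (b^2 - D)/(4a) must be an integer >= a.
Enumerate a = 1..30, b in [-a, a]:
  a=1: (1, 0, 681)  [1]
  a=2: (2, 2, 341)  [1]
  a=3: (3, 0, 227)  [1]
  a=4: none
  a=5: (5, -4, 137), (5, 4, 137)  [2]
  a=6: (6, 6, 115)  [1]
  a=7..9: none
  a=10: (10, -6, 69), (10, 6, 69)  [2]
  a=11: (11, -2, 62), (11, 2, 62)  [2]
  a=12..14: none
  a=15: (15, -6, 46), (15, 6, 46)  [2]
  a=16: none
  a=17: (17, -8, 41), (17, 8, 41)  [2]
  a=18..21: none
  a=22: (22, -2, 31), (22, 2, 31)  [2]
  a=23: (23, -6, 30), (23, 6, 30)  [2]
  a=24: none
  a=25: (25, -24, 33), (25, 24, 33)  [2]
  a=26..30: none
Total reduced forms: 1 + 1 + 1 + 2 + 1 + 2 + 2 + 2 + 2 + 2 + 2 + 2 = 20
h = 20

20


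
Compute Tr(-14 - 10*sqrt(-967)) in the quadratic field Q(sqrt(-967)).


Tr(a + b*sqrt(d)) = (a + b*sqrt(d)) + (a - b*sqrt(d)) = 2a
= 2 * (-14)
= -28

-28


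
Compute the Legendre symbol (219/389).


p = 389 is prime, so compute (219/389) with the reciprocity algorithm (Jacobi-symbol steps: pull out 2s via (2/n), flip via reciprocity, reduce):
  reciprocity: (219/389) -> +(389/219)
  reduce: (170/219)
  pull out 2: (2/219) = -1  (since 219 mod 8 = 3)
  reciprocity: (85/219) -> +(219/85)
  reduce: (49/85)
  reciprocity: (49/85) -> +(85/49)
  reduce: (36/49)
  pull out 2: (2/49) = +1  (since 49 mod 8 = 1)
  pull out 2: (2/49) = +1  (since 49 mod 8 = 1)
  reciprocity: (9/49) -> +(49/9)
  reduce: (4/9)
  pull out 2: (2/9) = +1  (since 9 mod 8 = 1)
  pull out 2: (2/9) = +1  (since 9 mod 8 = 1)
  (1/9) = 1
Product of signs = -1
(219/389) = -1

-1


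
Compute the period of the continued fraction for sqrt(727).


Run the CF algorithm for sqrt(727).
a_0 = floor(sqrt(727)) = 26; set m_0=0, q_0=1.
Recurrence: m' = q*a - m,  q' = (d - m'^2)/q,  a' = floor((a_0 + m')/q').
  step 1: m=26, q=51, a=1
  step 2: m=25, q=2, a=25
  step 3: m=25, q=51, a=1
  step 4: m=26, q=1, a=52
a_4 = 2*a_0 = 52, so the period closes here.
sqrt(727) = [26; 1, 25, 1, 52]
Period length = 4

4


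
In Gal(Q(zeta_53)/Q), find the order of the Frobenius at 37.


The Frobenius at p in Gal(Q(zeta_n)/Q) = (Z/nZ)* is the class of p, so its order is ord_53(37), the smallest k >= 1 with 37^k = 1 mod 53.
n = 53 = 53, phi(53) = 52; the order divides phi(n).
Divisors of 52: 1, 2, 4, 13, 26, 52
Repeated squaring mod 53: 37^1 = 37, 37^2 = 44, 37^4 = 28, 37^8 = 42, 37^16 = 15, 37^32 = 13
Test divisors in increasing order:
  k=1: 37^1 = 37 mod 53
  k=2: 37^2 = 44 mod 53
  k=4: 37^4 = 28 mod 53
  k=13: 37^13 = 42 * 28 * 37 = 52 mod 53
  k=26: 37^26 = 15 * 42 * 44 = 1 mod 53  <- first divisor giving 1
Order = 26

26


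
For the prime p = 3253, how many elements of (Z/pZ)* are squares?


For prime p, the number of non-zero quadratic residues is (p-1)/2.
= (3253-1)/2
= 1626

1626


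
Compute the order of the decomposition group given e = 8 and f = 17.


|D_P| = e * f
= 8 * 17
= 136

136


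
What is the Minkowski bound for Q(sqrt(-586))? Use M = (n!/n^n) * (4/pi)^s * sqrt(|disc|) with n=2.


d = -586, d mod 4 = 2, so disc(K) = 4d = -2344; |disc(K)| = 2344
Imaginary quadratic field, so n = 2, s = r2 = 1, r1 = 0
M = (n!/n^n) * (4/pi)^s * sqrt(|disc(K)|) = (2!/2^2) * (4/pi)^1 * sqrt(2344)
= 0.5 * 1.273240 * 48.414874
= 30.8219

30.8219


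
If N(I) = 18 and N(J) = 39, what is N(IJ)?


N(IJ) = N(I) * N(J)
= 18 * 39
= 702

702


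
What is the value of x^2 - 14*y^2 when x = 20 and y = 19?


x^2 - d*y^2
= 20^2 - 14*19^2
= 400 - 5054
= -4654

-4654


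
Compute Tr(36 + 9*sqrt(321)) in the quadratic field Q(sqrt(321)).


Tr(a + b*sqrt(d)) = (a + b*sqrt(d)) + (a - b*sqrt(d)) = 2a
= 2 * (36)
= 72

72


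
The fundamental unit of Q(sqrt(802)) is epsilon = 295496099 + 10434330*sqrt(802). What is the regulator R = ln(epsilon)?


epsilon = 295496099 + 10434330*sqrt(802)
= 5.9099e+08
R = ln(5.9099e+08)
= 20.1973

20.1973


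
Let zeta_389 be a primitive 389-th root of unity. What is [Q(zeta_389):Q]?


The degree equals Euler's totient phi(389).
389 = 389
phi(389) = 388

388


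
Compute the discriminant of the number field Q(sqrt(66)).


For K = Q(sqrt(d)) with d squarefree: disc(K) = d if d = 1 mod 4, and disc(K) = 4d if d = 2 or 3 mod 4.
Here d = 66, and d mod 4 = 2.
d = 2 mod 4, not 1 (O_K = Z[sqrt(d)]), so disc(K) = 4d = 4 * (66) = 264

264


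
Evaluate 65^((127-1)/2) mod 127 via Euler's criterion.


p = 127 is prime and the exponent is (p-1)/2 = 63, so by Euler's criterion 65^63 = (65/127) = +1 or -1 mod 127.
Compute by square-and-multiply:
  63 = 32 + 16 + 8 + 4 + 2 + 1 (binary 111111)
  Repeated squaring mod 127: 65^1 = 65, 65^2 = 34, 65^4 = 13, 65^8 = 42, 65^16 = 113, 65^32 = 69
  65^63 = 65^32 * 65^16 * 65^8 * 65^4 * 65^2 * 65^1 = 69 * 113 * 42 * 13 * 34 * 65 mod 127
    69 * 113 = 7797 = 50 mod 127
    50 * 42 = 2100 = 68 mod 127
    68 * 13 = 884 = 122 mod 127
    122 * 34 = 4148 = 84 mod 127
    84 * 65 = 5460 = 126 mod 127
  65^63 = 126 mod 127
Result 126 = p - 1 = -1 mod 127: 65 is a quadratic non-residue mod 127. As a residue in [0, p-1] the value is 126.
65^63 mod 127 = 126

126


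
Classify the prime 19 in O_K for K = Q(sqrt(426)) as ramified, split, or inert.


K = Q(sqrt(426)). Since d mod 4 = 2, disc(K) = 1704.
Check p | disc: 1704 mod 19 = 13.
p does not divide disc. Compute Legendre symbol (d/p):
8^((19-1)/2) mod 19 = -1
(d/p) = -1, so p is inert: (p) stays prime with e=1, f=2, g=1.
Therefore p is inert.

inert


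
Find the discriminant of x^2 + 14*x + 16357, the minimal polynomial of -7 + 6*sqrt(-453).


The element -7 + 6*sqrt(-453) has minimal polynomial:
x^2 + 14*x + 16357
Discriminant = (14)^2 - 4*(16357)
= 196 - 65428
= -65232

-65232


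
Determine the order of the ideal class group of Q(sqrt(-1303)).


K = Q(sqrt(-1303)). d mod 4 = 1, so D = disc(K) = d = -1303
h(K) equals the number of primitive reduced positive-definite forms (a, b, c) = a*x^2 + b*x*y + c*y^2 with b^2 - 4ac = D,
where reduced means |b| <= a <= c, with b >= 0 whenever |b| = a or a = c, and primitive means gcd(a, b, c) = 1.
Reduced forces 3a^2 <= |D| = 1303, so 1 <= a <= 20; b must have the parity of D, and c = (b^2 - D)/(4a) must be an integer >= a.
Enumerate a = 1..20, b in [-a, a]:
  a=1: (1, 1, 326)  [1]
  a=2: (2, -1, 163), (2, 1, 163)  [2]
  a=3: none
  a=4: (4, -3, 82), (4, 3, 82)  [2]
  a=5..7: none
  a=8: (8, -3, 41), (8, 3, 41)  [2]
  a=9..12: none
  a=13: (13, -7, 26), (13, 7, 26)  [2]
  a=14..15: none
  a=16: (16, -13, 23), (16, 13, 23)  [2]
  a=17..20: none
Total reduced forms: 1 + 2 + 2 + 2 + 2 + 2 = 11
h = 11

11


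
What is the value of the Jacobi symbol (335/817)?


Compute (335/817) via quadratic reciprocity:
  reciprocity: (335/817) -> +(817/335)
  reduce: (147/335)
  reciprocity: (147/335) -> -(335/147)
  reduce: (41/147)
  reciprocity: (41/147) -> +(147/41)
  reduce: (24/41)
  pull out 2: (2/41) = +1  (since 41 mod 8 = 1)
  pull out 2: (2/41) = +1  (since 41 mod 8 = 1)
  pull out 2: (2/41) = +1  (since 41 mod 8 = 1)
  reciprocity: (3/41) -> +(41/3)
  reduce: (2/3)
  pull out 2: (2/3) = -1  (since 3 mod 8 = 3)
  (1/3) = 1
Product of signs = 1

1


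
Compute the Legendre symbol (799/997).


p = 997 is prime, so compute (799/997) with the reciprocity algorithm (Jacobi-symbol steps: pull out 2s via (2/n), flip via reciprocity, reduce):
  reciprocity: (799/997) -> +(997/799)
  reduce: (198/799)
  pull out 2: (2/799) = +1  (since 799 mod 8 = 7)
  reciprocity: (99/799) -> -(799/99)
  reduce: (7/99)
  reciprocity: (7/99) -> -(99/7)
  reduce: (1/7)
  (1/7) = 1
Product of signs = 1
(799/997) = 1

1


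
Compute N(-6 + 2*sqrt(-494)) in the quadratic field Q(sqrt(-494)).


N(a + b*sqrt(d)) = a^2 - d*b^2
= (-6)^2 - (-494)*(2)^2
= 36 + 1976
= 2012

2012


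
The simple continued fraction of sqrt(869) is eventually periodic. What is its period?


Run the CF algorithm for sqrt(869).
a_0 = floor(sqrt(869)) = 29; set m_0=0, q_0=1.
Recurrence: m' = q*a - m,  q' = (d - m'^2)/q,  a' = floor((a_0 + m')/q').
  step 1: m=29, q=28, a=2
  step 2: m=27, q=5, a=11
  step 3: m=28, q=17, a=3
  step 4: m=23, q=20, a=2
  step 5: m=17, q=29, a=1
  step 6: m=12, q=25, a=1
  step 7: m=13, q=28, a=1
  step 8: m=15, q=23, a=1
  step 9: m=8, q=35, a=1
  step 10: m=27, q=4, a=14
  step 11: m=29, q=7, a=8
  step 12: m=27, q=20, a=2
  step 13: m=13, q=35, a=1
  step 14: m=22, q=11, a=4
  step 15: m=22, q=35, a=1
  step 16: m=13, q=20, a=2
  step 17: m=27, q=7, a=8
  step 18: m=29, q=4, a=14
  step 19: m=27, q=35, a=1
  step 20: m=8, q=23, a=1
  step 21: m=15, q=28, a=1
  step 22: m=13, q=25, a=1
  step 23: m=12, q=29, a=1
  step 24: m=17, q=20, a=2
  step 25: m=23, q=17, a=3
  step 26: m=28, q=5, a=11
  step 27: m=27, q=28, a=2
  step 28: m=29, q=1, a=58
a_28 = 2*a_0 = 58, so the period closes here.
sqrt(869) = [29; 2, 11, 3, 2, 1, 1, 1, 1, 1, 14, 8, 2, 1, 4, 1, 2, 8, 14, 1, 1, 1, 1, 1, 2, 3, 11, 2, 58]
Period length = 28

28


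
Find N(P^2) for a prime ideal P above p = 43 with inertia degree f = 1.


N(P^a) = p^(a*f)
= 43^(2*1)
= 43^2
= 1849

1849


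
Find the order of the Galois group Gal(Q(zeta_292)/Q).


|Gal(Q(zeta_292)/Q)| = phi(292)
= 144

144


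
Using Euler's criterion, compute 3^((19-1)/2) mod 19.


p = 19 is prime and the exponent is (p-1)/2 = 9, so by Euler's criterion 3^9 = (3/19) = +1 or -1 mod 19.
Compute by square-and-multiply:
  9 = 8 + 1 (binary 1001)
  Repeated squaring mod 19: 3^1 = 3, 3^2 = 9, 3^4 = 5, 3^8 = 6
  3^9 = 3^8 * 3^1 = 6 * 3 mod 19
    6 * 3 = 18 = 18 mod 19
  3^9 = 18 mod 19
Result 18 = p - 1 = -1 mod 19: 3 is a quadratic non-residue mod 19. As a residue in [0, p-1] the value is 18.
3^9 mod 19 = 18

18


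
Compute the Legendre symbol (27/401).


p = 401 is prime, so compute (27/401) with the reciprocity algorithm (Jacobi-symbol steps: pull out 2s via (2/n), flip via reciprocity, reduce):
  reciprocity: (27/401) -> +(401/27)
  reduce: (23/27)
  reciprocity: (23/27) -> -(27/23)
  reduce: (4/23)
  pull out 2: (2/23) = +1  (since 23 mod 8 = 7)
  pull out 2: (2/23) = +1  (since 23 mod 8 = 7)
  (1/23) = 1
Product of signs = -1
(27/401) = -1

-1


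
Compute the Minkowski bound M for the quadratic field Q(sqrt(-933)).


d = -933, d mod 4 = 3, so disc(K) = 4d = -3732; |disc(K)| = 3732
Imaginary quadratic field, so n = 2, s = r2 = 1, r1 = 0
M = (n!/n^n) * (4/pi)^s * sqrt(|disc(K)|) = (2!/2^2) * (4/pi)^1 * sqrt(3732)
= 0.5 * 1.273240 * 61.090097
= 38.8912

38.8912


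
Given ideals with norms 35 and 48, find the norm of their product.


N(IJ) = N(I) * N(J)
= 35 * 48
= 1680

1680


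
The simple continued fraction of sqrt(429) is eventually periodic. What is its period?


Run the CF algorithm for sqrt(429).
a_0 = floor(sqrt(429)) = 20; set m_0=0, q_0=1.
Recurrence: m' = q*a - m,  q' = (d - m'^2)/q,  a' = floor((a_0 + m')/q').
  step 1: m=20, q=29, a=1
  step 2: m=9, q=12, a=2
  step 3: m=15, q=17, a=2
  step 4: m=19, q=4, a=9
  step 5: m=17, q=35, a=1
  step 6: m=18, q=3, a=12
  step 7: m=18, q=35, a=1
  step 8: m=17, q=4, a=9
  step 9: m=19, q=17, a=2
  step 10: m=15, q=12, a=2
  step 11: m=9, q=29, a=1
  step 12: m=20, q=1, a=40
a_12 = 2*a_0 = 40, so the period closes here.
sqrt(429) = [20; 1, 2, 2, 9, 1, 12, 1, 9, 2, 2, 1, 40]
Period length = 12

12


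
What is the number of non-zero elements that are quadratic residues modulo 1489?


For prime p, the number of non-zero quadratic residues is (p-1)/2.
= (1489-1)/2
= 744

744


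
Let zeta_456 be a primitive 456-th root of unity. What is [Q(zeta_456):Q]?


The degree equals Euler's totient phi(456).
456 = 2^3 * 3 * 19
phi(456) = 144

144


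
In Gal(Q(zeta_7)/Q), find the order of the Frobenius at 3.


The Frobenius at p in Gal(Q(zeta_n)/Q) = (Z/nZ)* is the class of p, so its order is ord_7(3), the smallest k >= 1 with 3^k = 1 mod 7.
n = 7 = 7, phi(7) = 6; the order divides phi(n).
Divisors of 6: 1, 2, 3, 6
Repeated squaring mod 7: 3^1 = 3, 3^2 = 2, 3^4 = 4
Test divisors in increasing order:
  k=1: 3^1 = 3 mod 7
  k=2: 3^2 = 2 mod 7
  k=3: 3^3 = 2 * 3 = 6 mod 7
  k=6: 3^6 = 4 * 2 = 1 mod 7  <- first divisor giving 1
Order = 6

6


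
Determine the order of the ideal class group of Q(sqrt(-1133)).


K = Q(sqrt(-1133)). d mod 4 = 3, so D = disc(K) = 4d = -4532
h(K) equals the number of primitive reduced positive-definite forms (a, b, c) = a*x^2 + b*x*y + c*y^2 with b^2 - 4ac = D,
where reduced means |b| <= a <= c, with b >= 0 whenever |b| = a or a = c, and primitive means gcd(a, b, c) = 1.
Reduced forces 3a^2 <= |D| = 4532, so 1 <= a <= 38; b must have the parity of D, and c = (b^2 - D)/(4a) must be an integer >= a.
Enumerate a = 1..38, b in [-a, a]:
  a=1: (1, 0, 1133)  [1]
  a=2: (2, 2, 567)  [1]
  a=3: (3, -2, 378), (3, 2, 378)  [2]
  a=4..5: none
  a=6: (6, -2, 189), (6, 2, 189)  [2]
  a=7: (7, -2, 162), (7, 2, 162)  [2]
  a=8: none
  a=9: (9, -2, 126), (9, 2, 126)  [2]
  a=10: none
  a=11: (11, 0, 103)  [1]
  a=12..13: none
  a=14: (14, -2, 81), (14, 2, 81)  [2]
  a=15..17: none
  a=18: (18, -2, 63), (18, 2, 63)  [2]
  a=19: (19, -16, 63), (19, 16, 63)  [2]
  a=20: none
  a=21: (21, -16, 57), (21, -2, 54), (21, 2, 54), (21, 16, 57)  [4]
  a=22: (22, 22, 57)  [1]
  a=23..26: none
  a=27: (27, -2, 42), (27, 2, 42)  [2]
  a=28..30: none
  a=31: (31, -26, 42), (31, 26, 42)  [2]
  a=32: none
  a=33: (33, -22, 38), (33, 22, 38)  [2]
  a=34..38: none
Total reduced forms: 1 + 1 + 2 + 2 + 2 + 2 + 1 + 2 + 2 + 2 + 4 + 1 + 2 + 2 + 2 = 28
h = 28

28


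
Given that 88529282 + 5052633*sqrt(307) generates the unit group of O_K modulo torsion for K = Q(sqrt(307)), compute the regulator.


epsilon = 88529282 + 5052633*sqrt(307)
= 1.7706e+08
R = ln(1.7706e+08)
= 18.9920

18.9920


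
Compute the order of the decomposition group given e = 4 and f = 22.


|D_P| = e * f
= 4 * 22
= 88

88


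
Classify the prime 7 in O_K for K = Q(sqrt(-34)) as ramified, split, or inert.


K = Q(sqrt(-34)). Since d mod 4 = 2, disc(K) = -136.
Check p | disc: -136 mod 7 = 4.
p does not divide disc. Compute Legendre symbol (d/p):
1^((7-1)/2) mod 7 = 1
(d/p) = 1, so p splits: (p) = P*P' with e=1, f=1, g=2.
Therefore p is split.

split


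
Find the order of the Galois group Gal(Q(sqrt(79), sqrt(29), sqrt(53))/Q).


The 3 square roots of distinct primes are multiplicatively independent over Q,
so [K:Q] = 2^3 and Gal(K/Q) is isomorphic to (Z/2Z)^3.
|Gal| = 2^3 = 8

8


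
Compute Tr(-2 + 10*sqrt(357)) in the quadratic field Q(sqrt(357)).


Tr(a + b*sqrt(d)) = (a + b*sqrt(d)) + (a - b*sqrt(d)) = 2a
= 2 * (-2)
= -4

-4


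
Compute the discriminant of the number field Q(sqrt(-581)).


For K = Q(sqrt(d)) with d squarefree: disc(K) = d if d = 1 mod 4, and disc(K) = 4d if d = 2 or 3 mod 4.
Here d = -581, and d mod 4 = 3.
d = 3 mod 4, not 1 (O_K = Z[sqrt(d)]), so disc(K) = 4d = 4 * (-581) = -2324

-2324


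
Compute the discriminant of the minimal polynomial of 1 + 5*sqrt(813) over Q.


The element 1 + 5*sqrt(813) has minimal polynomial:
x^2 - 2*x - 20324
Discriminant = (-2)^2 - 4*(-20324)
= 4 + 81296
= 81300

81300


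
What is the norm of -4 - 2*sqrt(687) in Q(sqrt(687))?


N(a + b*sqrt(d)) = a^2 - d*b^2
= (-4)^2 - (687)*(-2)^2
= 16 - 2748
= -2732

-2732


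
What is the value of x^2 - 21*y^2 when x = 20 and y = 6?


x^2 - d*y^2
= 20^2 - 21*6^2
= 400 - 756
= -356

-356


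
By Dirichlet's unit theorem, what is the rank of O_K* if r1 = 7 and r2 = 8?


By Dirichlet's unit theorem:
rank = r1 + r2 - 1
= 7 + 8 - 1
= 14

14


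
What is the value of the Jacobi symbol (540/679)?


Compute (540/679) via quadratic reciprocity:
  pull out 2: (2/679) = +1  (since 679 mod 8 = 7)
  pull out 2: (2/679) = +1  (since 679 mod 8 = 7)
  reciprocity: (135/679) -> -(679/135)
  reduce: (4/135)
  pull out 2: (2/135) = +1  (since 135 mod 8 = 7)
  pull out 2: (2/135) = +1  (since 135 mod 8 = 7)
  (1/135) = 1
Product of signs = -1

-1


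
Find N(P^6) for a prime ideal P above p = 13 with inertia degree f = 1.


N(P^a) = p^(a*f)
= 13^(6*1)
= 13^6
= 4826809

4826809
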